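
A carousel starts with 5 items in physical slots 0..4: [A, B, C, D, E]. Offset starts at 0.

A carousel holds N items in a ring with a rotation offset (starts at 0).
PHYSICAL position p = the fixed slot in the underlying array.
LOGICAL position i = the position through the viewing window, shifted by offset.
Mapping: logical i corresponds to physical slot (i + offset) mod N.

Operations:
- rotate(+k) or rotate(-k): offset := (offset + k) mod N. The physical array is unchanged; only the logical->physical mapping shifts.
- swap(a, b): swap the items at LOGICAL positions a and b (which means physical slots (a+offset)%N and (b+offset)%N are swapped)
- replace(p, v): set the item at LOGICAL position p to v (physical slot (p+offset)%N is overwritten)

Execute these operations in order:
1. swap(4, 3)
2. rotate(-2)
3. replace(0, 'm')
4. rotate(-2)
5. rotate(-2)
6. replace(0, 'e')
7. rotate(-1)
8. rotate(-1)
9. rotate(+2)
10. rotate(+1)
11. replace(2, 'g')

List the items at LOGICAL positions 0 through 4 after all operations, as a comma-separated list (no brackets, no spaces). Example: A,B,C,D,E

Answer: A,B,g,m,e

Derivation:
After op 1 (swap(4, 3)): offset=0, physical=[A,B,C,E,D], logical=[A,B,C,E,D]
After op 2 (rotate(-2)): offset=3, physical=[A,B,C,E,D], logical=[E,D,A,B,C]
After op 3 (replace(0, 'm')): offset=3, physical=[A,B,C,m,D], logical=[m,D,A,B,C]
After op 4 (rotate(-2)): offset=1, physical=[A,B,C,m,D], logical=[B,C,m,D,A]
After op 5 (rotate(-2)): offset=4, physical=[A,B,C,m,D], logical=[D,A,B,C,m]
After op 6 (replace(0, 'e')): offset=4, physical=[A,B,C,m,e], logical=[e,A,B,C,m]
After op 7 (rotate(-1)): offset=3, physical=[A,B,C,m,e], logical=[m,e,A,B,C]
After op 8 (rotate(-1)): offset=2, physical=[A,B,C,m,e], logical=[C,m,e,A,B]
After op 9 (rotate(+2)): offset=4, physical=[A,B,C,m,e], logical=[e,A,B,C,m]
After op 10 (rotate(+1)): offset=0, physical=[A,B,C,m,e], logical=[A,B,C,m,e]
After op 11 (replace(2, 'g')): offset=0, physical=[A,B,g,m,e], logical=[A,B,g,m,e]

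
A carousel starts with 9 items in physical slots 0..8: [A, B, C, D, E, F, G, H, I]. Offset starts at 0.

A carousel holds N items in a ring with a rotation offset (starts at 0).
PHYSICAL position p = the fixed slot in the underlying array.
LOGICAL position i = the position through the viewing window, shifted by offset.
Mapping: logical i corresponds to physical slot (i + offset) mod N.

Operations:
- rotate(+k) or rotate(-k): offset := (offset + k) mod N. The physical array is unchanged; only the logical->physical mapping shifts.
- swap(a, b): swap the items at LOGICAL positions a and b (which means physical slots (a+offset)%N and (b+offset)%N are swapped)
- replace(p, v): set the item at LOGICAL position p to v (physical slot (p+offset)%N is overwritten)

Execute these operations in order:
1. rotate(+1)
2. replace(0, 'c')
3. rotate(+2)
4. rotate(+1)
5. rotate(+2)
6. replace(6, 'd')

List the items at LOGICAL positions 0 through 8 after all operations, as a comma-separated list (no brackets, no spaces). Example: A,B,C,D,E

Answer: G,H,I,A,c,C,d,E,F

Derivation:
After op 1 (rotate(+1)): offset=1, physical=[A,B,C,D,E,F,G,H,I], logical=[B,C,D,E,F,G,H,I,A]
After op 2 (replace(0, 'c')): offset=1, physical=[A,c,C,D,E,F,G,H,I], logical=[c,C,D,E,F,G,H,I,A]
After op 3 (rotate(+2)): offset=3, physical=[A,c,C,D,E,F,G,H,I], logical=[D,E,F,G,H,I,A,c,C]
After op 4 (rotate(+1)): offset=4, physical=[A,c,C,D,E,F,G,H,I], logical=[E,F,G,H,I,A,c,C,D]
After op 5 (rotate(+2)): offset=6, physical=[A,c,C,D,E,F,G,H,I], logical=[G,H,I,A,c,C,D,E,F]
After op 6 (replace(6, 'd')): offset=6, physical=[A,c,C,d,E,F,G,H,I], logical=[G,H,I,A,c,C,d,E,F]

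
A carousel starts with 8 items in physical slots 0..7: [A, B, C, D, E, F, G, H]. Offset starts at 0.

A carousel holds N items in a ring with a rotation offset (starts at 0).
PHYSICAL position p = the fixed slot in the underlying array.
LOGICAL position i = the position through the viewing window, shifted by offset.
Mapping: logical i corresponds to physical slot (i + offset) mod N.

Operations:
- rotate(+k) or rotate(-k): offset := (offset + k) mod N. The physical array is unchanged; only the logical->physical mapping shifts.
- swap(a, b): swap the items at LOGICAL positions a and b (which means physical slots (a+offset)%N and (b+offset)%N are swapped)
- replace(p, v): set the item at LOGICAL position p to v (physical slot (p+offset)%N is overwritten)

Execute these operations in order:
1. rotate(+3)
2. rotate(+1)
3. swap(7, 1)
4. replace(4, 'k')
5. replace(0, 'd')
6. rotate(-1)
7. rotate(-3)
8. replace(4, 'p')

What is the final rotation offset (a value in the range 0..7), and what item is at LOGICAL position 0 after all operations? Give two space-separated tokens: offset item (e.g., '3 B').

Answer: 0 k

Derivation:
After op 1 (rotate(+3)): offset=3, physical=[A,B,C,D,E,F,G,H], logical=[D,E,F,G,H,A,B,C]
After op 2 (rotate(+1)): offset=4, physical=[A,B,C,D,E,F,G,H], logical=[E,F,G,H,A,B,C,D]
After op 3 (swap(7, 1)): offset=4, physical=[A,B,C,F,E,D,G,H], logical=[E,D,G,H,A,B,C,F]
After op 4 (replace(4, 'k')): offset=4, physical=[k,B,C,F,E,D,G,H], logical=[E,D,G,H,k,B,C,F]
After op 5 (replace(0, 'd')): offset=4, physical=[k,B,C,F,d,D,G,H], logical=[d,D,G,H,k,B,C,F]
After op 6 (rotate(-1)): offset=3, physical=[k,B,C,F,d,D,G,H], logical=[F,d,D,G,H,k,B,C]
After op 7 (rotate(-3)): offset=0, physical=[k,B,C,F,d,D,G,H], logical=[k,B,C,F,d,D,G,H]
After op 8 (replace(4, 'p')): offset=0, physical=[k,B,C,F,p,D,G,H], logical=[k,B,C,F,p,D,G,H]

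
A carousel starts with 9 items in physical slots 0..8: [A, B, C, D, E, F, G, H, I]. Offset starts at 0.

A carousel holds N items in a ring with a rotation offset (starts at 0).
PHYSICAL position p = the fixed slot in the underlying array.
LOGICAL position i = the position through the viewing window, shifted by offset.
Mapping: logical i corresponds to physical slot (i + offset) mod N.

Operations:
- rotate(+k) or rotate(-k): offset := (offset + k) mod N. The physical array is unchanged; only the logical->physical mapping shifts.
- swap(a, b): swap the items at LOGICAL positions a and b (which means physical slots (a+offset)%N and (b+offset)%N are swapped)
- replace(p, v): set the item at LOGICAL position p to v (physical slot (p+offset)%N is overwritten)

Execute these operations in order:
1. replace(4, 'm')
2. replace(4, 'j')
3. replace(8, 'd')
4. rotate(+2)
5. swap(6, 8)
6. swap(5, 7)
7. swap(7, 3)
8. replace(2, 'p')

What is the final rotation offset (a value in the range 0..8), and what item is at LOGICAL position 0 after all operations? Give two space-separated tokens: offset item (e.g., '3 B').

After op 1 (replace(4, 'm')): offset=0, physical=[A,B,C,D,m,F,G,H,I], logical=[A,B,C,D,m,F,G,H,I]
After op 2 (replace(4, 'j')): offset=0, physical=[A,B,C,D,j,F,G,H,I], logical=[A,B,C,D,j,F,G,H,I]
After op 3 (replace(8, 'd')): offset=0, physical=[A,B,C,D,j,F,G,H,d], logical=[A,B,C,D,j,F,G,H,d]
After op 4 (rotate(+2)): offset=2, physical=[A,B,C,D,j,F,G,H,d], logical=[C,D,j,F,G,H,d,A,B]
After op 5 (swap(6, 8)): offset=2, physical=[A,d,C,D,j,F,G,H,B], logical=[C,D,j,F,G,H,B,A,d]
After op 6 (swap(5, 7)): offset=2, physical=[H,d,C,D,j,F,G,A,B], logical=[C,D,j,F,G,A,B,H,d]
After op 7 (swap(7, 3)): offset=2, physical=[F,d,C,D,j,H,G,A,B], logical=[C,D,j,H,G,A,B,F,d]
After op 8 (replace(2, 'p')): offset=2, physical=[F,d,C,D,p,H,G,A,B], logical=[C,D,p,H,G,A,B,F,d]

Answer: 2 C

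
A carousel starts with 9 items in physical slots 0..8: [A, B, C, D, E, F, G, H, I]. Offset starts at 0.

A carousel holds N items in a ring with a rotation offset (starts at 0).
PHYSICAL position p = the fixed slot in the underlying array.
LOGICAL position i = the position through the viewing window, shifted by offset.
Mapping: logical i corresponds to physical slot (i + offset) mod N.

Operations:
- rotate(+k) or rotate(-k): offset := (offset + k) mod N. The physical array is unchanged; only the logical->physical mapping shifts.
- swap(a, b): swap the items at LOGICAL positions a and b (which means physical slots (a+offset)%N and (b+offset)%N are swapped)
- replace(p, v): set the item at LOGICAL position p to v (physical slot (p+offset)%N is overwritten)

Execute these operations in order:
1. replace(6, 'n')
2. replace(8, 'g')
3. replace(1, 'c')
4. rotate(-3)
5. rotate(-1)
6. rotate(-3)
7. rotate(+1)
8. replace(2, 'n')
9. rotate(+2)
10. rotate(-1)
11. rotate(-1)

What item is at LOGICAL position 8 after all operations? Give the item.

After op 1 (replace(6, 'n')): offset=0, physical=[A,B,C,D,E,F,n,H,I], logical=[A,B,C,D,E,F,n,H,I]
After op 2 (replace(8, 'g')): offset=0, physical=[A,B,C,D,E,F,n,H,g], logical=[A,B,C,D,E,F,n,H,g]
After op 3 (replace(1, 'c')): offset=0, physical=[A,c,C,D,E,F,n,H,g], logical=[A,c,C,D,E,F,n,H,g]
After op 4 (rotate(-3)): offset=6, physical=[A,c,C,D,E,F,n,H,g], logical=[n,H,g,A,c,C,D,E,F]
After op 5 (rotate(-1)): offset=5, physical=[A,c,C,D,E,F,n,H,g], logical=[F,n,H,g,A,c,C,D,E]
After op 6 (rotate(-3)): offset=2, physical=[A,c,C,D,E,F,n,H,g], logical=[C,D,E,F,n,H,g,A,c]
After op 7 (rotate(+1)): offset=3, physical=[A,c,C,D,E,F,n,H,g], logical=[D,E,F,n,H,g,A,c,C]
After op 8 (replace(2, 'n')): offset=3, physical=[A,c,C,D,E,n,n,H,g], logical=[D,E,n,n,H,g,A,c,C]
After op 9 (rotate(+2)): offset=5, physical=[A,c,C,D,E,n,n,H,g], logical=[n,n,H,g,A,c,C,D,E]
After op 10 (rotate(-1)): offset=4, physical=[A,c,C,D,E,n,n,H,g], logical=[E,n,n,H,g,A,c,C,D]
After op 11 (rotate(-1)): offset=3, physical=[A,c,C,D,E,n,n,H,g], logical=[D,E,n,n,H,g,A,c,C]

Answer: C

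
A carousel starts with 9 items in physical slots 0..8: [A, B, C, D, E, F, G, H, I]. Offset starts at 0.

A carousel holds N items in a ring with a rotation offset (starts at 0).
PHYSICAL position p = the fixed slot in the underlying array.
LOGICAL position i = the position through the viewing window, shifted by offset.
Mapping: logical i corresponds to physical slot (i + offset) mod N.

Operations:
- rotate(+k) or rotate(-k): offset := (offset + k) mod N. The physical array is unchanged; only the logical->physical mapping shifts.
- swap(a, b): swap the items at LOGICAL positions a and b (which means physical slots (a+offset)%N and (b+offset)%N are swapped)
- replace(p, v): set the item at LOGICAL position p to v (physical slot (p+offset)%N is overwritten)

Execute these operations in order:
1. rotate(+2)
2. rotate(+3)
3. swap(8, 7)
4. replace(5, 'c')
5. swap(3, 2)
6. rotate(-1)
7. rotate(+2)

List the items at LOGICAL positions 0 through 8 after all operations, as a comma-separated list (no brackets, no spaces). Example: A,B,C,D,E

Answer: G,I,H,A,c,C,E,D,F

Derivation:
After op 1 (rotate(+2)): offset=2, physical=[A,B,C,D,E,F,G,H,I], logical=[C,D,E,F,G,H,I,A,B]
After op 2 (rotate(+3)): offset=5, physical=[A,B,C,D,E,F,G,H,I], logical=[F,G,H,I,A,B,C,D,E]
After op 3 (swap(8, 7)): offset=5, physical=[A,B,C,E,D,F,G,H,I], logical=[F,G,H,I,A,B,C,E,D]
After op 4 (replace(5, 'c')): offset=5, physical=[A,c,C,E,D,F,G,H,I], logical=[F,G,H,I,A,c,C,E,D]
After op 5 (swap(3, 2)): offset=5, physical=[A,c,C,E,D,F,G,I,H], logical=[F,G,I,H,A,c,C,E,D]
After op 6 (rotate(-1)): offset=4, physical=[A,c,C,E,D,F,G,I,H], logical=[D,F,G,I,H,A,c,C,E]
After op 7 (rotate(+2)): offset=6, physical=[A,c,C,E,D,F,G,I,H], logical=[G,I,H,A,c,C,E,D,F]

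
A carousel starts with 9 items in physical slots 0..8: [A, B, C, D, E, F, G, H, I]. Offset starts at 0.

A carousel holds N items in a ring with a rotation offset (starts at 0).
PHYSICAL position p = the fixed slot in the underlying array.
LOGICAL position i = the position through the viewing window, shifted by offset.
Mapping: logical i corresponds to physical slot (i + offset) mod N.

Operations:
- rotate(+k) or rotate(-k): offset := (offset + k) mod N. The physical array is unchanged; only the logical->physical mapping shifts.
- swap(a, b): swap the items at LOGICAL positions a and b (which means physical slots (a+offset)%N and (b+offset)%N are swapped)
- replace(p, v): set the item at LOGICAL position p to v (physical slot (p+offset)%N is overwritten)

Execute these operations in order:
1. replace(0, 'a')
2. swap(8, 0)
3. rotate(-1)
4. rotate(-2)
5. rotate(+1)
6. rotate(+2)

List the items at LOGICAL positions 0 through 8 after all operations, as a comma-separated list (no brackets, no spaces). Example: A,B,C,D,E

After op 1 (replace(0, 'a')): offset=0, physical=[a,B,C,D,E,F,G,H,I], logical=[a,B,C,D,E,F,G,H,I]
After op 2 (swap(8, 0)): offset=0, physical=[I,B,C,D,E,F,G,H,a], logical=[I,B,C,D,E,F,G,H,a]
After op 3 (rotate(-1)): offset=8, physical=[I,B,C,D,E,F,G,H,a], logical=[a,I,B,C,D,E,F,G,H]
After op 4 (rotate(-2)): offset=6, physical=[I,B,C,D,E,F,G,H,a], logical=[G,H,a,I,B,C,D,E,F]
After op 5 (rotate(+1)): offset=7, physical=[I,B,C,D,E,F,G,H,a], logical=[H,a,I,B,C,D,E,F,G]
After op 6 (rotate(+2)): offset=0, physical=[I,B,C,D,E,F,G,H,a], logical=[I,B,C,D,E,F,G,H,a]

Answer: I,B,C,D,E,F,G,H,a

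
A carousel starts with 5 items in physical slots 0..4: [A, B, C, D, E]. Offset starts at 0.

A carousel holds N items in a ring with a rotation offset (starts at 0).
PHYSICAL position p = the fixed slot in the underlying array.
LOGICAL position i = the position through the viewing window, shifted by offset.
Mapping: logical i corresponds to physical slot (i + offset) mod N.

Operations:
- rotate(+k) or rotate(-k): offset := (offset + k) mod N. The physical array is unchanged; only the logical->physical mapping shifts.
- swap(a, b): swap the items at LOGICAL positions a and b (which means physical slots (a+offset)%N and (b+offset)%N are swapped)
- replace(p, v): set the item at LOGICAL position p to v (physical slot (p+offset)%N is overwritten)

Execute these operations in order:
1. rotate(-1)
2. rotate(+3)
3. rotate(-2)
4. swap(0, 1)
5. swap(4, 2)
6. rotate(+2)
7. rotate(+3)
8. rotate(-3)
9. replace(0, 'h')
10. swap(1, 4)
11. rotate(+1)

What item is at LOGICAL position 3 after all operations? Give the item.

After op 1 (rotate(-1)): offset=4, physical=[A,B,C,D,E], logical=[E,A,B,C,D]
After op 2 (rotate(+3)): offset=2, physical=[A,B,C,D,E], logical=[C,D,E,A,B]
After op 3 (rotate(-2)): offset=0, physical=[A,B,C,D,E], logical=[A,B,C,D,E]
After op 4 (swap(0, 1)): offset=0, physical=[B,A,C,D,E], logical=[B,A,C,D,E]
After op 5 (swap(4, 2)): offset=0, physical=[B,A,E,D,C], logical=[B,A,E,D,C]
After op 6 (rotate(+2)): offset=2, physical=[B,A,E,D,C], logical=[E,D,C,B,A]
After op 7 (rotate(+3)): offset=0, physical=[B,A,E,D,C], logical=[B,A,E,D,C]
After op 8 (rotate(-3)): offset=2, physical=[B,A,E,D,C], logical=[E,D,C,B,A]
After op 9 (replace(0, 'h')): offset=2, physical=[B,A,h,D,C], logical=[h,D,C,B,A]
After op 10 (swap(1, 4)): offset=2, physical=[B,D,h,A,C], logical=[h,A,C,B,D]
After op 11 (rotate(+1)): offset=3, physical=[B,D,h,A,C], logical=[A,C,B,D,h]

Answer: D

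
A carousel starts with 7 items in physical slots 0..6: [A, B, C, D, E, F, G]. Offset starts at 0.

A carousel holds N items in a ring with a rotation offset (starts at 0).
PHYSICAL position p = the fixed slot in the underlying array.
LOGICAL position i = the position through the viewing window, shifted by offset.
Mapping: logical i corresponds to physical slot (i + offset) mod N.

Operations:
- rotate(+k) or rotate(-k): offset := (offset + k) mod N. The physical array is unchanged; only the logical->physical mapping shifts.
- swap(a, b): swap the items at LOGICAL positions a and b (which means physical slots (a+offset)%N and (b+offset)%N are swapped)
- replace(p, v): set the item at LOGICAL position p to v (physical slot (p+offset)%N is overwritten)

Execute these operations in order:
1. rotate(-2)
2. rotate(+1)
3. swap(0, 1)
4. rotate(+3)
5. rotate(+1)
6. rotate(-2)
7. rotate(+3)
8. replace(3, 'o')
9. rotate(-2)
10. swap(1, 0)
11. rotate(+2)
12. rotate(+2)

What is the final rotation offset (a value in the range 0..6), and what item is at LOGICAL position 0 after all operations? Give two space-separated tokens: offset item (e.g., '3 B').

Answer: 6 A

Derivation:
After op 1 (rotate(-2)): offset=5, physical=[A,B,C,D,E,F,G], logical=[F,G,A,B,C,D,E]
After op 2 (rotate(+1)): offset=6, physical=[A,B,C,D,E,F,G], logical=[G,A,B,C,D,E,F]
After op 3 (swap(0, 1)): offset=6, physical=[G,B,C,D,E,F,A], logical=[A,G,B,C,D,E,F]
After op 4 (rotate(+3)): offset=2, physical=[G,B,C,D,E,F,A], logical=[C,D,E,F,A,G,B]
After op 5 (rotate(+1)): offset=3, physical=[G,B,C,D,E,F,A], logical=[D,E,F,A,G,B,C]
After op 6 (rotate(-2)): offset=1, physical=[G,B,C,D,E,F,A], logical=[B,C,D,E,F,A,G]
After op 7 (rotate(+3)): offset=4, physical=[G,B,C,D,E,F,A], logical=[E,F,A,G,B,C,D]
After op 8 (replace(3, 'o')): offset=4, physical=[o,B,C,D,E,F,A], logical=[E,F,A,o,B,C,D]
After op 9 (rotate(-2)): offset=2, physical=[o,B,C,D,E,F,A], logical=[C,D,E,F,A,o,B]
After op 10 (swap(1, 0)): offset=2, physical=[o,B,D,C,E,F,A], logical=[D,C,E,F,A,o,B]
After op 11 (rotate(+2)): offset=4, physical=[o,B,D,C,E,F,A], logical=[E,F,A,o,B,D,C]
After op 12 (rotate(+2)): offset=6, physical=[o,B,D,C,E,F,A], logical=[A,o,B,D,C,E,F]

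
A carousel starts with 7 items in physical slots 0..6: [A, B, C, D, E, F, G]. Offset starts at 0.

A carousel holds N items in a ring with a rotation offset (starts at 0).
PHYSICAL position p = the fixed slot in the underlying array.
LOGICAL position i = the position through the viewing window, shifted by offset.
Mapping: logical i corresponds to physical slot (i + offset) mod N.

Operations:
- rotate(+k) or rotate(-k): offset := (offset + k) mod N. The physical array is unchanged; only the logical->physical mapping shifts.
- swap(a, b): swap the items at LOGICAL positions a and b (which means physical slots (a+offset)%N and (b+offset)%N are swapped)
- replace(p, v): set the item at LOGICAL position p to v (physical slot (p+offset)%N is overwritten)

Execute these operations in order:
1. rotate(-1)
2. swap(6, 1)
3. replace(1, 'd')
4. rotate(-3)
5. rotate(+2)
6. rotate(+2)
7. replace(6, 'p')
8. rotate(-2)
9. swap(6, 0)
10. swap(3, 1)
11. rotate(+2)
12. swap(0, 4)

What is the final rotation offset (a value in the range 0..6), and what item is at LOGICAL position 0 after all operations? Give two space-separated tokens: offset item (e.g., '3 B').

Answer: 0 A

Derivation:
After op 1 (rotate(-1)): offset=6, physical=[A,B,C,D,E,F,G], logical=[G,A,B,C,D,E,F]
After op 2 (swap(6, 1)): offset=6, physical=[F,B,C,D,E,A,G], logical=[G,F,B,C,D,E,A]
After op 3 (replace(1, 'd')): offset=6, physical=[d,B,C,D,E,A,G], logical=[G,d,B,C,D,E,A]
After op 4 (rotate(-3)): offset=3, physical=[d,B,C,D,E,A,G], logical=[D,E,A,G,d,B,C]
After op 5 (rotate(+2)): offset=5, physical=[d,B,C,D,E,A,G], logical=[A,G,d,B,C,D,E]
After op 6 (rotate(+2)): offset=0, physical=[d,B,C,D,E,A,G], logical=[d,B,C,D,E,A,G]
After op 7 (replace(6, 'p')): offset=0, physical=[d,B,C,D,E,A,p], logical=[d,B,C,D,E,A,p]
After op 8 (rotate(-2)): offset=5, physical=[d,B,C,D,E,A,p], logical=[A,p,d,B,C,D,E]
After op 9 (swap(6, 0)): offset=5, physical=[d,B,C,D,A,E,p], logical=[E,p,d,B,C,D,A]
After op 10 (swap(3, 1)): offset=5, physical=[d,p,C,D,A,E,B], logical=[E,B,d,p,C,D,A]
After op 11 (rotate(+2)): offset=0, physical=[d,p,C,D,A,E,B], logical=[d,p,C,D,A,E,B]
After op 12 (swap(0, 4)): offset=0, physical=[A,p,C,D,d,E,B], logical=[A,p,C,D,d,E,B]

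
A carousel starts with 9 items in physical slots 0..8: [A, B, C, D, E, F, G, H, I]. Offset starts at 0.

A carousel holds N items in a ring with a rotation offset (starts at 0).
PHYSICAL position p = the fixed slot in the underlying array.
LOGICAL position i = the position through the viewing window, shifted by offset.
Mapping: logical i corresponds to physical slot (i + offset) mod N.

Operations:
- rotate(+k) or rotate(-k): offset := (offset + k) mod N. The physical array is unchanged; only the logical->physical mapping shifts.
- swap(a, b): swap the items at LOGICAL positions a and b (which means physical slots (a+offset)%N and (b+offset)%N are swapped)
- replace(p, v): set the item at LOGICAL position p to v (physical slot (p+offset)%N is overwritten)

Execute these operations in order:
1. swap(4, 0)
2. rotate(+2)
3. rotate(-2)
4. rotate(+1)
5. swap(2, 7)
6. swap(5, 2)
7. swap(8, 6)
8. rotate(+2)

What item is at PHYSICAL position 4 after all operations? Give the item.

Answer: A

Derivation:
After op 1 (swap(4, 0)): offset=0, physical=[E,B,C,D,A,F,G,H,I], logical=[E,B,C,D,A,F,G,H,I]
After op 2 (rotate(+2)): offset=2, physical=[E,B,C,D,A,F,G,H,I], logical=[C,D,A,F,G,H,I,E,B]
After op 3 (rotate(-2)): offset=0, physical=[E,B,C,D,A,F,G,H,I], logical=[E,B,C,D,A,F,G,H,I]
After op 4 (rotate(+1)): offset=1, physical=[E,B,C,D,A,F,G,H,I], logical=[B,C,D,A,F,G,H,I,E]
After op 5 (swap(2, 7)): offset=1, physical=[E,B,C,I,A,F,G,H,D], logical=[B,C,I,A,F,G,H,D,E]
After op 6 (swap(5, 2)): offset=1, physical=[E,B,C,G,A,F,I,H,D], logical=[B,C,G,A,F,I,H,D,E]
After op 7 (swap(8, 6)): offset=1, physical=[H,B,C,G,A,F,I,E,D], logical=[B,C,G,A,F,I,E,D,H]
After op 8 (rotate(+2)): offset=3, physical=[H,B,C,G,A,F,I,E,D], logical=[G,A,F,I,E,D,H,B,C]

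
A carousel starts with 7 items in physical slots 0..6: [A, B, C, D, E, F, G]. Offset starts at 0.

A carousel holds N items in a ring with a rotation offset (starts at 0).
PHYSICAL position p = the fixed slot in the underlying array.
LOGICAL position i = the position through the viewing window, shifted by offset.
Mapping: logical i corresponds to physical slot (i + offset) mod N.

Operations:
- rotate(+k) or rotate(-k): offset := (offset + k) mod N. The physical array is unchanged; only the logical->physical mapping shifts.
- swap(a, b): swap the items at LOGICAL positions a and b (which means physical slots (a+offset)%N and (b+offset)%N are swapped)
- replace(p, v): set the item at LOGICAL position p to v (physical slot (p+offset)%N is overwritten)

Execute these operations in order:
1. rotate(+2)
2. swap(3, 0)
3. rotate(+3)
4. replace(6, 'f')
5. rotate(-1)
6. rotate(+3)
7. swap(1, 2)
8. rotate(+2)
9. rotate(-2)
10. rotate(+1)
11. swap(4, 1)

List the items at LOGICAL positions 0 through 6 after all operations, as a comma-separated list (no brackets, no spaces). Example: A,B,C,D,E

After op 1 (rotate(+2)): offset=2, physical=[A,B,C,D,E,F,G], logical=[C,D,E,F,G,A,B]
After op 2 (swap(3, 0)): offset=2, physical=[A,B,F,D,E,C,G], logical=[F,D,E,C,G,A,B]
After op 3 (rotate(+3)): offset=5, physical=[A,B,F,D,E,C,G], logical=[C,G,A,B,F,D,E]
After op 4 (replace(6, 'f')): offset=5, physical=[A,B,F,D,f,C,G], logical=[C,G,A,B,F,D,f]
After op 5 (rotate(-1)): offset=4, physical=[A,B,F,D,f,C,G], logical=[f,C,G,A,B,F,D]
After op 6 (rotate(+3)): offset=0, physical=[A,B,F,D,f,C,G], logical=[A,B,F,D,f,C,G]
After op 7 (swap(1, 2)): offset=0, physical=[A,F,B,D,f,C,G], logical=[A,F,B,D,f,C,G]
After op 8 (rotate(+2)): offset=2, physical=[A,F,B,D,f,C,G], logical=[B,D,f,C,G,A,F]
After op 9 (rotate(-2)): offset=0, physical=[A,F,B,D,f,C,G], logical=[A,F,B,D,f,C,G]
After op 10 (rotate(+1)): offset=1, physical=[A,F,B,D,f,C,G], logical=[F,B,D,f,C,G,A]
After op 11 (swap(4, 1)): offset=1, physical=[A,F,C,D,f,B,G], logical=[F,C,D,f,B,G,A]

Answer: F,C,D,f,B,G,A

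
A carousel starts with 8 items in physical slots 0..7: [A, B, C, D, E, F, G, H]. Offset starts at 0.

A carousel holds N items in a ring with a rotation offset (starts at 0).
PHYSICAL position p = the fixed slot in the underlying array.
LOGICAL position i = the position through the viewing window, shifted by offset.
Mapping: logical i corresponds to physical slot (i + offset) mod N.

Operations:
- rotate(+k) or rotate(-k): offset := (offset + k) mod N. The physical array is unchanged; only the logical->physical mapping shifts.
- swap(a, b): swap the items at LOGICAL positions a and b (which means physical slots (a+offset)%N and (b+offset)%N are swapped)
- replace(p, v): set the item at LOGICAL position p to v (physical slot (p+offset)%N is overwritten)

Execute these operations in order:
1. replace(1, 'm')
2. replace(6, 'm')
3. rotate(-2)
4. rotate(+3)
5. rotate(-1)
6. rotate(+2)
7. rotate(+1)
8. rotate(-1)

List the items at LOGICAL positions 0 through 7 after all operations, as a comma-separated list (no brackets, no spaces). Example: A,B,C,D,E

Answer: C,D,E,F,m,H,A,m

Derivation:
After op 1 (replace(1, 'm')): offset=0, physical=[A,m,C,D,E,F,G,H], logical=[A,m,C,D,E,F,G,H]
After op 2 (replace(6, 'm')): offset=0, physical=[A,m,C,D,E,F,m,H], logical=[A,m,C,D,E,F,m,H]
After op 3 (rotate(-2)): offset=6, physical=[A,m,C,D,E,F,m,H], logical=[m,H,A,m,C,D,E,F]
After op 4 (rotate(+3)): offset=1, physical=[A,m,C,D,E,F,m,H], logical=[m,C,D,E,F,m,H,A]
After op 5 (rotate(-1)): offset=0, physical=[A,m,C,D,E,F,m,H], logical=[A,m,C,D,E,F,m,H]
After op 6 (rotate(+2)): offset=2, physical=[A,m,C,D,E,F,m,H], logical=[C,D,E,F,m,H,A,m]
After op 7 (rotate(+1)): offset=3, physical=[A,m,C,D,E,F,m,H], logical=[D,E,F,m,H,A,m,C]
After op 8 (rotate(-1)): offset=2, physical=[A,m,C,D,E,F,m,H], logical=[C,D,E,F,m,H,A,m]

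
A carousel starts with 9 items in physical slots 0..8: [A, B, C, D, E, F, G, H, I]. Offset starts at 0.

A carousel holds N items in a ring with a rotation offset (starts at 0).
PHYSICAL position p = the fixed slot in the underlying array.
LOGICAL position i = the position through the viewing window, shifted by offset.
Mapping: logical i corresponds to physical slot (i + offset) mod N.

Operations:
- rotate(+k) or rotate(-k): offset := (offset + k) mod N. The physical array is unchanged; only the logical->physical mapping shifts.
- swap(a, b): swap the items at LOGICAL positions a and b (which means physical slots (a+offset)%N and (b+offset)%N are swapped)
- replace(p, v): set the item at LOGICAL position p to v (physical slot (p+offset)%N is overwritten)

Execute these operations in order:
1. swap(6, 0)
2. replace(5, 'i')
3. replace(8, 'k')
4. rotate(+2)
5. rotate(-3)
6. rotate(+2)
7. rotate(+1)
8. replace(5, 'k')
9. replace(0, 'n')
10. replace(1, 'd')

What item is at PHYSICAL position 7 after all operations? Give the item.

Answer: k

Derivation:
After op 1 (swap(6, 0)): offset=0, physical=[G,B,C,D,E,F,A,H,I], logical=[G,B,C,D,E,F,A,H,I]
After op 2 (replace(5, 'i')): offset=0, physical=[G,B,C,D,E,i,A,H,I], logical=[G,B,C,D,E,i,A,H,I]
After op 3 (replace(8, 'k')): offset=0, physical=[G,B,C,D,E,i,A,H,k], logical=[G,B,C,D,E,i,A,H,k]
After op 4 (rotate(+2)): offset=2, physical=[G,B,C,D,E,i,A,H,k], logical=[C,D,E,i,A,H,k,G,B]
After op 5 (rotate(-3)): offset=8, physical=[G,B,C,D,E,i,A,H,k], logical=[k,G,B,C,D,E,i,A,H]
After op 6 (rotate(+2)): offset=1, physical=[G,B,C,D,E,i,A,H,k], logical=[B,C,D,E,i,A,H,k,G]
After op 7 (rotate(+1)): offset=2, physical=[G,B,C,D,E,i,A,H,k], logical=[C,D,E,i,A,H,k,G,B]
After op 8 (replace(5, 'k')): offset=2, physical=[G,B,C,D,E,i,A,k,k], logical=[C,D,E,i,A,k,k,G,B]
After op 9 (replace(0, 'n')): offset=2, physical=[G,B,n,D,E,i,A,k,k], logical=[n,D,E,i,A,k,k,G,B]
After op 10 (replace(1, 'd')): offset=2, physical=[G,B,n,d,E,i,A,k,k], logical=[n,d,E,i,A,k,k,G,B]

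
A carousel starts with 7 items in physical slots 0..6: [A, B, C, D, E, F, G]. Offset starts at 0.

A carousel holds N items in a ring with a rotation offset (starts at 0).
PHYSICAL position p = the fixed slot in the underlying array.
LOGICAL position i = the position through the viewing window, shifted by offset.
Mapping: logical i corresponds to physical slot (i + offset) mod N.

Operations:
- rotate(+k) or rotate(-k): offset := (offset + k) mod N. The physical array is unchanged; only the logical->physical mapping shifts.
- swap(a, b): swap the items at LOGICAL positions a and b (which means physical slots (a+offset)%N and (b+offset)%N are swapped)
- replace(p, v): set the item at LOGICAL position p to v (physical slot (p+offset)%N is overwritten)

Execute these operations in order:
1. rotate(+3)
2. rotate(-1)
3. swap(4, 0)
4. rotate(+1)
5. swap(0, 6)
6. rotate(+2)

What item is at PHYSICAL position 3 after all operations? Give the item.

Answer: G

Derivation:
After op 1 (rotate(+3)): offset=3, physical=[A,B,C,D,E,F,G], logical=[D,E,F,G,A,B,C]
After op 2 (rotate(-1)): offset=2, physical=[A,B,C,D,E,F,G], logical=[C,D,E,F,G,A,B]
After op 3 (swap(4, 0)): offset=2, physical=[A,B,G,D,E,F,C], logical=[G,D,E,F,C,A,B]
After op 4 (rotate(+1)): offset=3, physical=[A,B,G,D,E,F,C], logical=[D,E,F,C,A,B,G]
After op 5 (swap(0, 6)): offset=3, physical=[A,B,D,G,E,F,C], logical=[G,E,F,C,A,B,D]
After op 6 (rotate(+2)): offset=5, physical=[A,B,D,G,E,F,C], logical=[F,C,A,B,D,G,E]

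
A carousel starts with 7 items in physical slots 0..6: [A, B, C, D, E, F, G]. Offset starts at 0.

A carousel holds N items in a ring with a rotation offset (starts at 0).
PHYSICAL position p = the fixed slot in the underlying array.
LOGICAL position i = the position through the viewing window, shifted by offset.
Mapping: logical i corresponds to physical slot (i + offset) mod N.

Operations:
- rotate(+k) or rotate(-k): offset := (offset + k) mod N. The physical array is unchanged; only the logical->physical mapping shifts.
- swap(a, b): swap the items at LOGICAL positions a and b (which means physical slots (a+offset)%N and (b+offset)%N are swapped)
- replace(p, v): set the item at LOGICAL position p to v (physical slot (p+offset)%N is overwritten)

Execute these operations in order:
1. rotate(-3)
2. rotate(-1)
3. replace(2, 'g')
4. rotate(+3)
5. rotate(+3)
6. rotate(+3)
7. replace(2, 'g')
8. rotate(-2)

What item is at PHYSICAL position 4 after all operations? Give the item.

After op 1 (rotate(-3)): offset=4, physical=[A,B,C,D,E,F,G], logical=[E,F,G,A,B,C,D]
After op 2 (rotate(-1)): offset=3, physical=[A,B,C,D,E,F,G], logical=[D,E,F,G,A,B,C]
After op 3 (replace(2, 'g')): offset=3, physical=[A,B,C,D,E,g,G], logical=[D,E,g,G,A,B,C]
After op 4 (rotate(+3)): offset=6, physical=[A,B,C,D,E,g,G], logical=[G,A,B,C,D,E,g]
After op 5 (rotate(+3)): offset=2, physical=[A,B,C,D,E,g,G], logical=[C,D,E,g,G,A,B]
After op 6 (rotate(+3)): offset=5, physical=[A,B,C,D,E,g,G], logical=[g,G,A,B,C,D,E]
After op 7 (replace(2, 'g')): offset=5, physical=[g,B,C,D,E,g,G], logical=[g,G,g,B,C,D,E]
After op 8 (rotate(-2)): offset=3, physical=[g,B,C,D,E,g,G], logical=[D,E,g,G,g,B,C]

Answer: E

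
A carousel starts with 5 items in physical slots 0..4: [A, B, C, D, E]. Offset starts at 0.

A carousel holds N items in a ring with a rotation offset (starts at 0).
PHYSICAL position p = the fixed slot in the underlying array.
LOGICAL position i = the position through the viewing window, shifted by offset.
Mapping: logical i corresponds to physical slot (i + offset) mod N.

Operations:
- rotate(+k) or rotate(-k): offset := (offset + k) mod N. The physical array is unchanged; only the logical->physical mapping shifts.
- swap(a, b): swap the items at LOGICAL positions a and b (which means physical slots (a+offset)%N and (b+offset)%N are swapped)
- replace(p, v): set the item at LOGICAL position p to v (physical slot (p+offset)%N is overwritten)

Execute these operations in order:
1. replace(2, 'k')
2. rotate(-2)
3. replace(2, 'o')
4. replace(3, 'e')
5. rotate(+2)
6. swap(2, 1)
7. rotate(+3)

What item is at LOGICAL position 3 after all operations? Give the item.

After op 1 (replace(2, 'k')): offset=0, physical=[A,B,k,D,E], logical=[A,B,k,D,E]
After op 2 (rotate(-2)): offset=3, physical=[A,B,k,D,E], logical=[D,E,A,B,k]
After op 3 (replace(2, 'o')): offset=3, physical=[o,B,k,D,E], logical=[D,E,o,B,k]
After op 4 (replace(3, 'e')): offset=3, physical=[o,e,k,D,E], logical=[D,E,o,e,k]
After op 5 (rotate(+2)): offset=0, physical=[o,e,k,D,E], logical=[o,e,k,D,E]
After op 6 (swap(2, 1)): offset=0, physical=[o,k,e,D,E], logical=[o,k,e,D,E]
After op 7 (rotate(+3)): offset=3, physical=[o,k,e,D,E], logical=[D,E,o,k,e]

Answer: k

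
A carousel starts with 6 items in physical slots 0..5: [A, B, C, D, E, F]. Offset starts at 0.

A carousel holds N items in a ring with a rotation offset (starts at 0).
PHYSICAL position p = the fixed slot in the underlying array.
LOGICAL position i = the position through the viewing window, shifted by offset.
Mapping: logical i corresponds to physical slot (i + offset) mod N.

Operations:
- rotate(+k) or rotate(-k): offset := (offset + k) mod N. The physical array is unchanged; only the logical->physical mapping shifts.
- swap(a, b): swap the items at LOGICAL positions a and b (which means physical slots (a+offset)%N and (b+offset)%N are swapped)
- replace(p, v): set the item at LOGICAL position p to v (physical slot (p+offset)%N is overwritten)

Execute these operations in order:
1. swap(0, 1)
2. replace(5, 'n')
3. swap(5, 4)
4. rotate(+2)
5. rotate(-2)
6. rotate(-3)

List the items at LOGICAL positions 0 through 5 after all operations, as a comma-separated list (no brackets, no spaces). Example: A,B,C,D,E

After op 1 (swap(0, 1)): offset=0, physical=[B,A,C,D,E,F], logical=[B,A,C,D,E,F]
After op 2 (replace(5, 'n')): offset=0, physical=[B,A,C,D,E,n], logical=[B,A,C,D,E,n]
After op 3 (swap(5, 4)): offset=0, physical=[B,A,C,D,n,E], logical=[B,A,C,D,n,E]
After op 4 (rotate(+2)): offset=2, physical=[B,A,C,D,n,E], logical=[C,D,n,E,B,A]
After op 5 (rotate(-2)): offset=0, physical=[B,A,C,D,n,E], logical=[B,A,C,D,n,E]
After op 6 (rotate(-3)): offset=3, physical=[B,A,C,D,n,E], logical=[D,n,E,B,A,C]

Answer: D,n,E,B,A,C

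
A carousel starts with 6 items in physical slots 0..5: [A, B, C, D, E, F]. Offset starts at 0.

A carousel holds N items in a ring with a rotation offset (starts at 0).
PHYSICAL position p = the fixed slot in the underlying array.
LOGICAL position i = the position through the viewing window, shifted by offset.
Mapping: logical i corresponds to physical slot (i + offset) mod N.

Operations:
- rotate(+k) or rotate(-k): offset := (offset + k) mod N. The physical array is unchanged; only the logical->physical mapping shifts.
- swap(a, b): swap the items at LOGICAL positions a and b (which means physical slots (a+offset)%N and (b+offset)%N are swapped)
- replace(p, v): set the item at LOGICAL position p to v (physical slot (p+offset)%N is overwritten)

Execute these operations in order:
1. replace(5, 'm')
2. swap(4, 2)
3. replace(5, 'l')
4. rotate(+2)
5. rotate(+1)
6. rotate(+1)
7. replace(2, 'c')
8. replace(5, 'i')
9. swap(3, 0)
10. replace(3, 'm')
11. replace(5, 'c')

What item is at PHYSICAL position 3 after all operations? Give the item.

After op 1 (replace(5, 'm')): offset=0, physical=[A,B,C,D,E,m], logical=[A,B,C,D,E,m]
After op 2 (swap(4, 2)): offset=0, physical=[A,B,E,D,C,m], logical=[A,B,E,D,C,m]
After op 3 (replace(5, 'l')): offset=0, physical=[A,B,E,D,C,l], logical=[A,B,E,D,C,l]
After op 4 (rotate(+2)): offset=2, physical=[A,B,E,D,C,l], logical=[E,D,C,l,A,B]
After op 5 (rotate(+1)): offset=3, physical=[A,B,E,D,C,l], logical=[D,C,l,A,B,E]
After op 6 (rotate(+1)): offset=4, physical=[A,B,E,D,C,l], logical=[C,l,A,B,E,D]
After op 7 (replace(2, 'c')): offset=4, physical=[c,B,E,D,C,l], logical=[C,l,c,B,E,D]
After op 8 (replace(5, 'i')): offset=4, physical=[c,B,E,i,C,l], logical=[C,l,c,B,E,i]
After op 9 (swap(3, 0)): offset=4, physical=[c,C,E,i,B,l], logical=[B,l,c,C,E,i]
After op 10 (replace(3, 'm')): offset=4, physical=[c,m,E,i,B,l], logical=[B,l,c,m,E,i]
After op 11 (replace(5, 'c')): offset=4, physical=[c,m,E,c,B,l], logical=[B,l,c,m,E,c]

Answer: c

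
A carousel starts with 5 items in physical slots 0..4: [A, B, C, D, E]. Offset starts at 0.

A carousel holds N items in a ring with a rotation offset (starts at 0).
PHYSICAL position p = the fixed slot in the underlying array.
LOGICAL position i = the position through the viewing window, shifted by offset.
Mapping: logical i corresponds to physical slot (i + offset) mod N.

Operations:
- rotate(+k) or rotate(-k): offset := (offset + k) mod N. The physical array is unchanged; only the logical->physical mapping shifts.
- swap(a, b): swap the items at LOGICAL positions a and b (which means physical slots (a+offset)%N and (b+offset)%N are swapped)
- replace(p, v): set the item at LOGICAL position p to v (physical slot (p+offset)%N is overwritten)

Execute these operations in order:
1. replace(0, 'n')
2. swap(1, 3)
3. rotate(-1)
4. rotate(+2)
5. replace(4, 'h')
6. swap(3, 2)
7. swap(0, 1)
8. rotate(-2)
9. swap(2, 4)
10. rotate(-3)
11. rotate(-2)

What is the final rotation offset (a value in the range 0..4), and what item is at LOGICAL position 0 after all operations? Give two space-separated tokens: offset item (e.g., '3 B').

Answer: 4 B

Derivation:
After op 1 (replace(0, 'n')): offset=0, physical=[n,B,C,D,E], logical=[n,B,C,D,E]
After op 2 (swap(1, 3)): offset=0, physical=[n,D,C,B,E], logical=[n,D,C,B,E]
After op 3 (rotate(-1)): offset=4, physical=[n,D,C,B,E], logical=[E,n,D,C,B]
After op 4 (rotate(+2)): offset=1, physical=[n,D,C,B,E], logical=[D,C,B,E,n]
After op 5 (replace(4, 'h')): offset=1, physical=[h,D,C,B,E], logical=[D,C,B,E,h]
After op 6 (swap(3, 2)): offset=1, physical=[h,D,C,E,B], logical=[D,C,E,B,h]
After op 7 (swap(0, 1)): offset=1, physical=[h,C,D,E,B], logical=[C,D,E,B,h]
After op 8 (rotate(-2)): offset=4, physical=[h,C,D,E,B], logical=[B,h,C,D,E]
After op 9 (swap(2, 4)): offset=4, physical=[h,E,D,C,B], logical=[B,h,E,D,C]
After op 10 (rotate(-3)): offset=1, physical=[h,E,D,C,B], logical=[E,D,C,B,h]
After op 11 (rotate(-2)): offset=4, physical=[h,E,D,C,B], logical=[B,h,E,D,C]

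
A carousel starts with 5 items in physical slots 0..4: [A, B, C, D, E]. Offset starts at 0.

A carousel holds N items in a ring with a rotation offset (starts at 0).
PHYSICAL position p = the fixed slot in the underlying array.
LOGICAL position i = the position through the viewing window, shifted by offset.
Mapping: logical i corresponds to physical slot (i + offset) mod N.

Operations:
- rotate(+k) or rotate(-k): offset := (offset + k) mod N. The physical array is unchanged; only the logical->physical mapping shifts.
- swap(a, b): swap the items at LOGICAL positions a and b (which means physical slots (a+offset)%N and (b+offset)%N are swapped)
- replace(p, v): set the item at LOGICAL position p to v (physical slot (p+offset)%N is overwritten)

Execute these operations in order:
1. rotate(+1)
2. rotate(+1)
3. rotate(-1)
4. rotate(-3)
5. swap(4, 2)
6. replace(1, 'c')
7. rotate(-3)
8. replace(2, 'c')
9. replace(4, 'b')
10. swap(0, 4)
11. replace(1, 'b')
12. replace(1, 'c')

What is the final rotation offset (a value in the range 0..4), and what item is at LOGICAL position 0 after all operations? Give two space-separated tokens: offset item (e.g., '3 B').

Answer: 0 b

Derivation:
After op 1 (rotate(+1)): offset=1, physical=[A,B,C,D,E], logical=[B,C,D,E,A]
After op 2 (rotate(+1)): offset=2, physical=[A,B,C,D,E], logical=[C,D,E,A,B]
After op 3 (rotate(-1)): offset=1, physical=[A,B,C,D,E], logical=[B,C,D,E,A]
After op 4 (rotate(-3)): offset=3, physical=[A,B,C,D,E], logical=[D,E,A,B,C]
After op 5 (swap(4, 2)): offset=3, physical=[C,B,A,D,E], logical=[D,E,C,B,A]
After op 6 (replace(1, 'c')): offset=3, physical=[C,B,A,D,c], logical=[D,c,C,B,A]
After op 7 (rotate(-3)): offset=0, physical=[C,B,A,D,c], logical=[C,B,A,D,c]
After op 8 (replace(2, 'c')): offset=0, physical=[C,B,c,D,c], logical=[C,B,c,D,c]
After op 9 (replace(4, 'b')): offset=0, physical=[C,B,c,D,b], logical=[C,B,c,D,b]
After op 10 (swap(0, 4)): offset=0, physical=[b,B,c,D,C], logical=[b,B,c,D,C]
After op 11 (replace(1, 'b')): offset=0, physical=[b,b,c,D,C], logical=[b,b,c,D,C]
After op 12 (replace(1, 'c')): offset=0, physical=[b,c,c,D,C], logical=[b,c,c,D,C]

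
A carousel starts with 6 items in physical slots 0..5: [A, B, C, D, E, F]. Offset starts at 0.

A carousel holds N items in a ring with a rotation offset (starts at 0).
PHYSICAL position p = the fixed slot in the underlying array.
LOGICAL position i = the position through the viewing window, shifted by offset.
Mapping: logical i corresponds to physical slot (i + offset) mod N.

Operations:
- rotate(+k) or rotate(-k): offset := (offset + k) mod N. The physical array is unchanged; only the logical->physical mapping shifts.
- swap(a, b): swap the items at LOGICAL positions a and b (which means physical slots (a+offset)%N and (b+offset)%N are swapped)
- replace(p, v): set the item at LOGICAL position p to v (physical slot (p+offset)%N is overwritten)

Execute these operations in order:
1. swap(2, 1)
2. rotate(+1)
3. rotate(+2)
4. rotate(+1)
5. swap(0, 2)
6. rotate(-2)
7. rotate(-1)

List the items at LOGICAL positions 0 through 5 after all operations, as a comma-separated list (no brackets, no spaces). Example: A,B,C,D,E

After op 1 (swap(2, 1)): offset=0, physical=[A,C,B,D,E,F], logical=[A,C,B,D,E,F]
After op 2 (rotate(+1)): offset=1, physical=[A,C,B,D,E,F], logical=[C,B,D,E,F,A]
After op 3 (rotate(+2)): offset=3, physical=[A,C,B,D,E,F], logical=[D,E,F,A,C,B]
After op 4 (rotate(+1)): offset=4, physical=[A,C,B,D,E,F], logical=[E,F,A,C,B,D]
After op 5 (swap(0, 2)): offset=4, physical=[E,C,B,D,A,F], logical=[A,F,E,C,B,D]
After op 6 (rotate(-2)): offset=2, physical=[E,C,B,D,A,F], logical=[B,D,A,F,E,C]
After op 7 (rotate(-1)): offset=1, physical=[E,C,B,D,A,F], logical=[C,B,D,A,F,E]

Answer: C,B,D,A,F,E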